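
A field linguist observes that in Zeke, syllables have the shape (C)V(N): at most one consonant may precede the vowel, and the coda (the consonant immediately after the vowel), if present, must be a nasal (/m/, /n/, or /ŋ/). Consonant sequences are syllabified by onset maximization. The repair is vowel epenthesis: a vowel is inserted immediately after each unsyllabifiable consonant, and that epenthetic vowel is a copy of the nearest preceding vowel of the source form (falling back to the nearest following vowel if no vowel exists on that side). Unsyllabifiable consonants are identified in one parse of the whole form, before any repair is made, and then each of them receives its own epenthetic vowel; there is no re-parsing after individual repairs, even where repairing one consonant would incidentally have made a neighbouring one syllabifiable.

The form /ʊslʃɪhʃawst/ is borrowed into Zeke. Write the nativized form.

ʊsʊlʊʃɪhɪʃawasata

Syllabifying with onset maximization leaves /s/, /l/, /h/, /w/, /s/, /t/ stranded (only a nasal (/m/, /n/, or /ŋ/) is licensed in coda position; onsets are limited to one consonant).
Inserting the epenthetic vowel yields /s/ → /sʊ/, /l/ → /lʊ/, /h/ → /hɪ/, /w/ → /wa/, /s/ → /sa/, /t/ → /ta/.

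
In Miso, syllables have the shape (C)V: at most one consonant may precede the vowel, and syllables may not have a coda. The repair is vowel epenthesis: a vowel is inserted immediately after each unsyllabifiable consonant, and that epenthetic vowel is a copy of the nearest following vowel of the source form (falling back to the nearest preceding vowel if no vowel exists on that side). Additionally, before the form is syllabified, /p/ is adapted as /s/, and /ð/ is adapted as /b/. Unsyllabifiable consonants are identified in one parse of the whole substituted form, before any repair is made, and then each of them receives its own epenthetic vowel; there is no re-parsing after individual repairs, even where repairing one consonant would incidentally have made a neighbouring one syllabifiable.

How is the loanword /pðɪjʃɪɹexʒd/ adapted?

sɪbɪjɪʃɪɹexeʒede

Substitution: /p/ → /s/, /ð/ → /b/, giving /sbɪjʃɪɹexʒd/.
Under (C)V, the unsyllabifiable consonants are /s/, /j/, /x/, /ʒ/, /d/ (no codas are permitted; onsets are limited to one consonant).
Epenthesis after each stranded consonant: /s/ → /sɪ/, /j/ → /jɪ/, /x/ → /xe/, /ʒ/ → /ʒe/, /d/ → /de/.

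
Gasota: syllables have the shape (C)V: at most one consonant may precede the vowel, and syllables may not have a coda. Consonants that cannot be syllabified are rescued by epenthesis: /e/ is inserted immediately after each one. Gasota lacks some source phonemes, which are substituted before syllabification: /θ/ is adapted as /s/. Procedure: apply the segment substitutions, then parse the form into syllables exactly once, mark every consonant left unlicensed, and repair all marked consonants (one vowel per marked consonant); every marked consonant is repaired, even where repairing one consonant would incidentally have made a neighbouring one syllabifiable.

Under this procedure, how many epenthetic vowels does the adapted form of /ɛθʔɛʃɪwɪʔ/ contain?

2

After substitution the input is /ɛsʔɛʃɪwɪʔ/.
The unsyllabifiable consonants are /s/, /ʔ/; each receives one epenthetic vowel.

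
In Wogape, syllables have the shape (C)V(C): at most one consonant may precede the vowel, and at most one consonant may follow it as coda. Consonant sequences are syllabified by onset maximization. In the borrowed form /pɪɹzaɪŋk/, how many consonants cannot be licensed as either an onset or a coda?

1

Syllabifying with onset maximization leaves /k/ stranded (at most one coda consonant is licensed; onsets are limited to one consonant).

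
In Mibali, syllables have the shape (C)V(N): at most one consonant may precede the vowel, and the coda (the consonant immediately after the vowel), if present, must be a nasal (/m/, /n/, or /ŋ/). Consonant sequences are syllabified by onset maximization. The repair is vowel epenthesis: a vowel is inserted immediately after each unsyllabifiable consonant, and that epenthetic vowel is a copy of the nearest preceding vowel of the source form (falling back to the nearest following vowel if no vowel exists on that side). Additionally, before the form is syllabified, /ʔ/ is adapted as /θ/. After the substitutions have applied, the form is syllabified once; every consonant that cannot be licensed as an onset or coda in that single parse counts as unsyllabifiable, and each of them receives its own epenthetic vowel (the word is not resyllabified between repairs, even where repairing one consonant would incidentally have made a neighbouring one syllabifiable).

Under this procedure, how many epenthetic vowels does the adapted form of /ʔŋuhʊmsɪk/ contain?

2

After substitution the input is /θŋuhʊmsɪk/.
The unsyllabifiable consonants are /θ/, /k/; each receives one epenthetic vowel.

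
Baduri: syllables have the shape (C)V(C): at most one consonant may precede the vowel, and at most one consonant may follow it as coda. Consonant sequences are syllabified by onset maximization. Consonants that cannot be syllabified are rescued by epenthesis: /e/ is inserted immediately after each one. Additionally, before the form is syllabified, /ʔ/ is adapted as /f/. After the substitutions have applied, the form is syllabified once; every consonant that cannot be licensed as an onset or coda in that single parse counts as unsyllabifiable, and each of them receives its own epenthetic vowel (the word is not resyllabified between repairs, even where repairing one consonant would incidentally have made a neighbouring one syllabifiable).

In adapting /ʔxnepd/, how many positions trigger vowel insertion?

3

After substitution the input is /fxnepd/.
The unsyllabifiable consonants are /f/, /x/, /d/; each receives one epenthetic vowel.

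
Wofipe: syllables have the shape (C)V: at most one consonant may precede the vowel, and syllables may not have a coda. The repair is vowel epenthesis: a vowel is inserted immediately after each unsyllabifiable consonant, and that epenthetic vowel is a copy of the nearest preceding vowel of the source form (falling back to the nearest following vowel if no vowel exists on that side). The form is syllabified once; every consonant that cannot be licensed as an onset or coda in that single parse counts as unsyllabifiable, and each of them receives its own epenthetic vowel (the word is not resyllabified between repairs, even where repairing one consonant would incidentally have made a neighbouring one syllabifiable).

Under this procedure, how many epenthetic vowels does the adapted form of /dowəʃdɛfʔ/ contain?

The unsyllabifiable consonants are /ʃ/, /f/, /ʔ/; each receives one epenthetic vowel.

3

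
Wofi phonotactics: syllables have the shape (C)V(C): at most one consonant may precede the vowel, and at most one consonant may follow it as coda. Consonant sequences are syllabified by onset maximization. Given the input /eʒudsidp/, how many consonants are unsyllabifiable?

1

The consonants /p/ cannot be parsed into a legal (C)V(C) syllable (at most one coda consonant is licensed; onsets are limited to one consonant).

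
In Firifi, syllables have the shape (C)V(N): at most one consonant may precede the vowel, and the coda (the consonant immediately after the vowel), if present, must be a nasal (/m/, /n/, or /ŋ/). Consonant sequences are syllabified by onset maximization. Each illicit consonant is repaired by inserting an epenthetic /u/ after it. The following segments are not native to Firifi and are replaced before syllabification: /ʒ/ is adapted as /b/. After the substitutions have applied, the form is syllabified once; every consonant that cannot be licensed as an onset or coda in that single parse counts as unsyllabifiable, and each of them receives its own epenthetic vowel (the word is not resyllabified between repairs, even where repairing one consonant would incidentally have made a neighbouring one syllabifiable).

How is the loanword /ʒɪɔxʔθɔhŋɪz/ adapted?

bɪɔxuʔuθɔhuŋɪzu

Substitution: /ʒ/ → /b/, giving /bɪɔxʔθɔhŋɪz/.
Syllabifying with onset maximization leaves /x/, /ʔ/, /h/, /z/ stranded (only a nasal (/m/, /n/, or /ŋ/) is licensed in coda position; onsets are limited to one consonant).
Epenthesis after each stranded consonant: /x/ → /xu/, /ʔ/ → /ʔu/, /h/ → /hu/, /z/ → /zu/.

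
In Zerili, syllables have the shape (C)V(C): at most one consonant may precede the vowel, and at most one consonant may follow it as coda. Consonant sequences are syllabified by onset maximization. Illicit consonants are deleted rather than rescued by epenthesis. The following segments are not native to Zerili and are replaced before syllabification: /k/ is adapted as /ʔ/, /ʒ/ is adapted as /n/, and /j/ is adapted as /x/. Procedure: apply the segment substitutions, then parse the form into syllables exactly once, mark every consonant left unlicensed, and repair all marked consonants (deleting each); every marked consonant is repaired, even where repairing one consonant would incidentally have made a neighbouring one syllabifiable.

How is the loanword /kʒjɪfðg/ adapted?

xɪf

Substitution: /k/ → /ʔ/, /ʒ/ → /n/, /j/ → /x/, giving /ʔnxɪfðg/.
Under (C)V(C), the unsyllabifiable consonants are /ʔ/, /n/, /ð/, /g/ (at most one coda consonant is licensed; onsets are limited to one consonant).
Deleting the stranded consonants removes /ʔ/, /n/, /ð/, /g/.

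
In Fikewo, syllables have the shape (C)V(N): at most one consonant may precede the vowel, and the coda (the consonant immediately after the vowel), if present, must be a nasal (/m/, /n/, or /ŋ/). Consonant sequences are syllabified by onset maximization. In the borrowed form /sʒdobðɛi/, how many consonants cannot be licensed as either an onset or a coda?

Syllabifying with onset maximization leaves /s/, /ʒ/, /b/ stranded (only a nasal (/m/, /n/, or /ŋ/) is licensed in coda position; onsets are limited to one consonant).

3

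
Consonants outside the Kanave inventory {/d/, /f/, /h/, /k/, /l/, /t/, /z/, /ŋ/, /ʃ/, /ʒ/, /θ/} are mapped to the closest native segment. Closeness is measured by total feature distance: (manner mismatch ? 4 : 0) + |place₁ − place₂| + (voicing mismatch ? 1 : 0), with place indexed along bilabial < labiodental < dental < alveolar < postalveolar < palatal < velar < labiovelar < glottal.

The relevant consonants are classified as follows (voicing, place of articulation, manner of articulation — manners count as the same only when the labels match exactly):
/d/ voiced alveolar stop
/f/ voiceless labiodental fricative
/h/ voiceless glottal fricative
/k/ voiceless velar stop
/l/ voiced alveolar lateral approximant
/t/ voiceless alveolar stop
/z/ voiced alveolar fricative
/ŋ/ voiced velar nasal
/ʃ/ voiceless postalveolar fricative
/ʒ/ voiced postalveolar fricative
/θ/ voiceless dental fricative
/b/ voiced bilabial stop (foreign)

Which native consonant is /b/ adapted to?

d

/d/ is closest: same manner (stop), place distance 3 (bilabial→alveolar), same voicing; total 3. Next closest is /t/ at distance 4.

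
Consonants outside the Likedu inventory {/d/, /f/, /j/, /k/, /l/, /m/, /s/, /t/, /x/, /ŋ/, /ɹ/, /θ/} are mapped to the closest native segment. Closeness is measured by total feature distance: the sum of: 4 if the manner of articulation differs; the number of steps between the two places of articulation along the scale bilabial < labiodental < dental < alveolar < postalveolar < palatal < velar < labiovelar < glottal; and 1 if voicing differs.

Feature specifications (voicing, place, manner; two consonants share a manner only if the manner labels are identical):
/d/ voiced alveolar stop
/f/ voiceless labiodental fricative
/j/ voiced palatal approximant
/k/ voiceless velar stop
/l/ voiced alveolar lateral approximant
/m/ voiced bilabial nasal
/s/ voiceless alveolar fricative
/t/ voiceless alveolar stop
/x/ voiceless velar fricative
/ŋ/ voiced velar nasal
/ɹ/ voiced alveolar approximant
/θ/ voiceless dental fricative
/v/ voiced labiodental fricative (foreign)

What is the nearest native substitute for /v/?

f

/f/ is closest: same manner (fricative), place distance 0 (labiodental→labiodental), voicing differs (+1); total 1. Next closest is /θ/ at distance 2.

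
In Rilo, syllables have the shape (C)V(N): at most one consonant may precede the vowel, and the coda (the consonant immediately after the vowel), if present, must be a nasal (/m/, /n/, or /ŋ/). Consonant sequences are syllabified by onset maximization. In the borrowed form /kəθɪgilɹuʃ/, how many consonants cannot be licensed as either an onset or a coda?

Under (C)V(N), the unsyllabifiable consonants are /l/, /ʃ/ (only a nasal (/m/, /n/, or /ŋ/) is licensed in coda position; onsets are limited to one consonant).

2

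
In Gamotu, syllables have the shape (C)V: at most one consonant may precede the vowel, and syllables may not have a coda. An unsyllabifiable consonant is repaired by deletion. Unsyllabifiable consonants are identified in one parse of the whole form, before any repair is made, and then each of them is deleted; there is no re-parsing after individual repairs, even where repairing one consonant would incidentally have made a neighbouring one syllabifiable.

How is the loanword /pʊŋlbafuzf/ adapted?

pʊbafu

Syllabifying with onset maximization leaves /ŋ/, /l/, /z/, /f/ stranded (no codas are permitted; onsets are limited to one consonant).
Each unlicensed consonant is deleted: /ŋ/, /l/, /z/, /f/.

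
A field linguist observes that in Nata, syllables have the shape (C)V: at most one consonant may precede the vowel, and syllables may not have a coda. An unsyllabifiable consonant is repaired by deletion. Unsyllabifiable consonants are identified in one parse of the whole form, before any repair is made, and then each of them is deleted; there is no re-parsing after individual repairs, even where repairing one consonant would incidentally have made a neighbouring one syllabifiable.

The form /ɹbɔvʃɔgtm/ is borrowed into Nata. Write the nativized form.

bɔʃɔ

Syllabifying with onset maximization leaves /ɹ/, /v/, /g/, /t/, /m/ stranded (no codas are permitted; onsets are limited to one consonant).
Deleting the stranded consonants removes /ɹ/, /v/, /g/, /t/, /m/.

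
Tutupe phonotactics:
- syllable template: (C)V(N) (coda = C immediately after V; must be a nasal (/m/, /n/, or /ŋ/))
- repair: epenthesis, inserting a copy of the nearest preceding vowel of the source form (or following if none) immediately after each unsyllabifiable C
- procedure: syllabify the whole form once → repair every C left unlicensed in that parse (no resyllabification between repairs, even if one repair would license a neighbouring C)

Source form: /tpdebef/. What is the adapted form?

tepedebefe

The consonants /t/, /p/, /f/ cannot be parsed into a legal (C)V(N) syllable (only a nasal (/m/, /n/, or /ŋ/) is licensed in coda position; onsets are limited to one consonant).
Inserting the epenthetic vowel yields /t/ → /te/, /p/ → /pe/, /f/ → /fe/.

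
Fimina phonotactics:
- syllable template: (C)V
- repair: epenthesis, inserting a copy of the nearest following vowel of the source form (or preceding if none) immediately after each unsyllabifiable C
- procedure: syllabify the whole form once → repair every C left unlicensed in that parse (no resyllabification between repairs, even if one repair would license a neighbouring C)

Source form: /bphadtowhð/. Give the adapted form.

Syllabifying with onset maximization leaves /b/, /p/, /d/, /w/, /h/, /ð/ stranded (no codas are permitted; onsets are limited to one consonant).
Inserting the epenthetic vowel yields /b/ → /ba/, /p/ → /pa/, /d/ → /do/, /w/ → /wo/, /h/ → /ho/, /ð/ → /ðo/.

bapahadotowohoðo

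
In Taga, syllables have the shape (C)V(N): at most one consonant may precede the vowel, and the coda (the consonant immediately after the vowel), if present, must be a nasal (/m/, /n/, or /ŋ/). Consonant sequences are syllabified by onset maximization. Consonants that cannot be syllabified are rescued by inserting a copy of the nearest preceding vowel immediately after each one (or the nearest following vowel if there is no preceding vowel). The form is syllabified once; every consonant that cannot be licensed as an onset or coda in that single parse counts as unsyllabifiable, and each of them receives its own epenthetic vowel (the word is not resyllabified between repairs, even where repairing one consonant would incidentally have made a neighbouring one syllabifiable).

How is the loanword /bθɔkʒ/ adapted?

bɔθɔkɔʒɔ

Syllabifying with onset maximization leaves /b/, /k/, /ʒ/ stranded (only a nasal (/m/, /n/, or /ŋ/) is licensed in coda position; onsets are limited to one consonant).
Epenthesis after each stranded consonant: /b/ → /bɔ/, /k/ → /kɔ/, /ʒ/ → /ʒɔ/.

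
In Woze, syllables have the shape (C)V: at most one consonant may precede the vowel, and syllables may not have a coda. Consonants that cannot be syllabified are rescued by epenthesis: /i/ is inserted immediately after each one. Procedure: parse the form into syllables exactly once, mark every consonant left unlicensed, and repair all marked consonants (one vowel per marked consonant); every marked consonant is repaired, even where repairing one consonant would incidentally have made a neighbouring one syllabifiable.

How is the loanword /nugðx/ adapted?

Syllabifying with onset maximization leaves /g/, /ð/, /x/ stranded (no codas are permitted; onsets are limited to one consonant).
Inserting the epenthetic vowel yields /g/ → /gi/, /ð/ → /ði/, /x/ → /xi/.

nugiðixi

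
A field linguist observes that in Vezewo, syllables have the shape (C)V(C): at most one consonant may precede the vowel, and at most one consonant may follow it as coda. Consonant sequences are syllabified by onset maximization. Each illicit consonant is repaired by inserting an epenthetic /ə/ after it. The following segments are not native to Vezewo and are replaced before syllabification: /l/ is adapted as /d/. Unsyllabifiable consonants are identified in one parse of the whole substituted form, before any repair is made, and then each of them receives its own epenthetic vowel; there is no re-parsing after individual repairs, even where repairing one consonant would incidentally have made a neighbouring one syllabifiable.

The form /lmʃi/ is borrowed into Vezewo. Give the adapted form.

dəməʃi

Substitution: /l/ → /d/, giving /dmʃi/.
The consonants /d/, /m/ cannot be parsed into a legal (C)V(C) syllable (at most one coda consonant is licensed; onsets are limited to one consonant).
Inserting the epenthetic vowel yields /d/ → /də/, /m/ → /mə/.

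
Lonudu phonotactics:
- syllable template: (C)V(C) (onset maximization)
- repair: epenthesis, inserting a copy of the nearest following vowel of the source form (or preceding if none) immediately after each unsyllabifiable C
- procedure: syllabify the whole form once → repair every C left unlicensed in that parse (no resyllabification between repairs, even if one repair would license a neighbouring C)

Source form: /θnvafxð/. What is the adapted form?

Under (C)V(C), the unsyllabifiable consonants are /θ/, /n/, /x/, /ð/ (at most one coda consonant is licensed; onsets are limited to one consonant).
Inserting the epenthetic vowel yields /θ/ → /θa/, /n/ → /na/, /x/ → /xa/, /ð/ → /ða/.

θanavafxaða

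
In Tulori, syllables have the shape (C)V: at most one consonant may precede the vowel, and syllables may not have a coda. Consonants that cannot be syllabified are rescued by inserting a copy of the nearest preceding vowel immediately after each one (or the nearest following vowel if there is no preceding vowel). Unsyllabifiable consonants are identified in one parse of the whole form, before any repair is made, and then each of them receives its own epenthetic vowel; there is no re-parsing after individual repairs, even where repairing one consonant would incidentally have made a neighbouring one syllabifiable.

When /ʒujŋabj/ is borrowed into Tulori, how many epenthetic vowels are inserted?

3

The unsyllabifiable consonants are /j/, /b/, /j/; each receives one epenthetic vowel.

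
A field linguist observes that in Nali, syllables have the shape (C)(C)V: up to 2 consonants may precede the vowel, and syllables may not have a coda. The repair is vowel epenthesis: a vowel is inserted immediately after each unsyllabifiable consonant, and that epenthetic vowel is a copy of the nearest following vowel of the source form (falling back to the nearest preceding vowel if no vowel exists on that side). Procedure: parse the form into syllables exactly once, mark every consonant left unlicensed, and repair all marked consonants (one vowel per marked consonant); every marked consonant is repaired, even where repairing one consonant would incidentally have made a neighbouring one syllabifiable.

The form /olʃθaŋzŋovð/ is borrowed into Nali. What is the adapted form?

olaʃθaŋozŋovoðo

Under (C)(C)V, the unsyllabifiable consonants are /l/, /ŋ/, /v/, /ð/ (no codas are permitted; onsets may contain at most 2 consonants).
Inserting the epenthetic vowel yields /l/ → /la/, /ŋ/ → /ŋo/, /v/ → /vo/, /ð/ → /ðo/.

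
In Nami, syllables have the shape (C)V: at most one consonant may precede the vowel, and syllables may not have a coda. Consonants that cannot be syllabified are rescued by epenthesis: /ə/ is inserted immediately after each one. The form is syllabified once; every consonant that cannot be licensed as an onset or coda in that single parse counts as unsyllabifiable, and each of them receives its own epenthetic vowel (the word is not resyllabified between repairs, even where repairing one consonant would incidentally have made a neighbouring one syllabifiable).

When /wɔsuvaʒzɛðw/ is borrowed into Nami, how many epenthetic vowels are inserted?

The unsyllabifiable consonants are /ʒ/, /ð/, /w/; each receives one epenthetic vowel.

3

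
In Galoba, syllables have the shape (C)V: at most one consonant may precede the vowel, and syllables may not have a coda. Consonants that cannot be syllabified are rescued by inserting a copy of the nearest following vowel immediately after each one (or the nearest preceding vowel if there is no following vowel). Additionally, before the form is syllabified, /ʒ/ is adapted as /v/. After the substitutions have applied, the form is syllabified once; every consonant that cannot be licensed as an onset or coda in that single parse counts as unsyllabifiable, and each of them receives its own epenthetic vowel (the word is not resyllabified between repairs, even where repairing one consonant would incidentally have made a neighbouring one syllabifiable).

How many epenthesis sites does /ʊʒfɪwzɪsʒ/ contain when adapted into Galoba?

4

After substitution the input is /ʊvfɪwzɪsv/.
The unsyllabifiable consonants are /v/, /w/, /s/, /v/; each receives one epenthetic vowel.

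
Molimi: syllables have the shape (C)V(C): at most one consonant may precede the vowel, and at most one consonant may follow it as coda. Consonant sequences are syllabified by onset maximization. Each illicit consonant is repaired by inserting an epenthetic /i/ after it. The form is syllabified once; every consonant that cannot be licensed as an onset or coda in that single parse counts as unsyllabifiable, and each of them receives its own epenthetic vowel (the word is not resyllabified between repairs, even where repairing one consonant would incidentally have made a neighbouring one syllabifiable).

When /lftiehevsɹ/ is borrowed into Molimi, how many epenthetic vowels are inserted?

4

The unsyllabifiable consonants are /l/, /f/, /s/, /ɹ/; each receives one epenthetic vowel.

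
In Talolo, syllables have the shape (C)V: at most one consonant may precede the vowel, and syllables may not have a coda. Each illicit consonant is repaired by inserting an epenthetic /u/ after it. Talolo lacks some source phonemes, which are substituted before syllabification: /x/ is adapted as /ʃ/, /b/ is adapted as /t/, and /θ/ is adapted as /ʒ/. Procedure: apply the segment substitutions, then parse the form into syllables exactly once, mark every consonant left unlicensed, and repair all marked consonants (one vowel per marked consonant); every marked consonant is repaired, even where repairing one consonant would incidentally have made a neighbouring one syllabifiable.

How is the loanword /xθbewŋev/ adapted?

Substitution: /x/ → /ʃ/, /θ/ → /ʒ/, /b/ → /t/, giving /ʃʒtewŋev/.
The consonants /ʃ/, /ʒ/, /w/, /v/ cannot be parsed into a legal (C)V syllable (no codas are permitted; onsets are limited to one consonant).
Inserting the epenthetic vowel yields /ʃ/ → /ʃu/, /ʒ/ → /ʒu/, /w/ → /wu/, /v/ → /vu/.

ʃuʒutewuŋevu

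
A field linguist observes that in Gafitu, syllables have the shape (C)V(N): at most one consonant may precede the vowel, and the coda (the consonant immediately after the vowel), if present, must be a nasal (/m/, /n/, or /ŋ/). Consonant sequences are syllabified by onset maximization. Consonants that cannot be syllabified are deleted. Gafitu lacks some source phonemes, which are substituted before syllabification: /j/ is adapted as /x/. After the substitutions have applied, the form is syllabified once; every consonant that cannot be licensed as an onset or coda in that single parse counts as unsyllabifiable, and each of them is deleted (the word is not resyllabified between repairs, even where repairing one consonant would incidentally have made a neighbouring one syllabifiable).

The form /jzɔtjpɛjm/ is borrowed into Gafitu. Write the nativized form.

Substitution: /j/ → /x/, giving /xzɔtxpɛxm/.
Under (C)V(N), the unsyllabifiable consonants are /x/, /t/, /x/, /x/, /m/ (only a nasal (/m/, /n/, or /ŋ/) is licensed in coda position; onsets are limited to one consonant).
Deletion applies to /x/, /t/, /x/, /x/, /m/.

zɔpɛ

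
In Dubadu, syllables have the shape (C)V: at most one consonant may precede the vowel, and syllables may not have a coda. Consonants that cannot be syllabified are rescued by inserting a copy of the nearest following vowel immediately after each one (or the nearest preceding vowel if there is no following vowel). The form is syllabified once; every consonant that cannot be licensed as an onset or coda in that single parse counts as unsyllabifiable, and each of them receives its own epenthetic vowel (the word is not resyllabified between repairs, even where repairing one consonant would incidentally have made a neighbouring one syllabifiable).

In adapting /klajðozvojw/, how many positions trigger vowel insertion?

The unsyllabifiable consonants are /k/, /j/, /z/, /j/, /w/; each receives one epenthetic vowel.

5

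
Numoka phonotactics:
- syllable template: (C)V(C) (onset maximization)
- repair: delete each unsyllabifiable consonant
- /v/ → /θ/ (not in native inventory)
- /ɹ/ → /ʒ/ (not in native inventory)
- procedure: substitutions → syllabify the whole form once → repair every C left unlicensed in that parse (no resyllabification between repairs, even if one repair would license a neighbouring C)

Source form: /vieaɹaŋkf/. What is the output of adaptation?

θieaʒaŋ

Substitution: /v/ → /θ/, /ɹ/ → /ʒ/, giving /θieaʒaŋkf/.
Syllabifying with onset maximization leaves /k/, /f/ stranded (at most one coda consonant is licensed; onsets are limited to one consonant).
Deleting the stranded consonants removes /k/, /f/.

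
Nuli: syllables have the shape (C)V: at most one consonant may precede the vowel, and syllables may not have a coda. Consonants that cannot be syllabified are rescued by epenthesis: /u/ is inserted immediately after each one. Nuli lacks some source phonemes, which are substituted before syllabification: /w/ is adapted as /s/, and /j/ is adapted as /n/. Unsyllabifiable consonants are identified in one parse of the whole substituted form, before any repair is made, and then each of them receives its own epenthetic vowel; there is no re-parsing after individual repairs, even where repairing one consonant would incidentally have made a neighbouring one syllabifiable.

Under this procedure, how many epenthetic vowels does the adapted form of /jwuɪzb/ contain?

After substitution the input is /nsuɪzb/.
The unsyllabifiable consonants are /n/, /z/, /b/; each receives one epenthetic vowel.

3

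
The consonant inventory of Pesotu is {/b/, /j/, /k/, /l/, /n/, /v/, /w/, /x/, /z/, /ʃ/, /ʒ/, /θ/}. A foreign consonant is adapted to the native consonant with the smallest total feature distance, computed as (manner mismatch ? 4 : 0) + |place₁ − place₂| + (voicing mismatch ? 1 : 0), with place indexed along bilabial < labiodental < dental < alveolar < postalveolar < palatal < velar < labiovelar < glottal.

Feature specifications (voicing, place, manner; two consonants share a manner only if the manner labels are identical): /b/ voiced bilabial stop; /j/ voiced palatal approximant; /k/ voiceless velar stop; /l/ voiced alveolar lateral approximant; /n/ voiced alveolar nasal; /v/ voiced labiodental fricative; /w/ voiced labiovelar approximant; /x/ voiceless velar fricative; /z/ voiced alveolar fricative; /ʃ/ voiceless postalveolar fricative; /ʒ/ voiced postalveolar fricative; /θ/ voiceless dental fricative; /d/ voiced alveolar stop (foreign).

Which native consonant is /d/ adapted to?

/b/ is closest: same manner (stop), place distance 3 (alveolar→bilabial), same voicing; total 3. Next closest is /k/ at distance 4.

b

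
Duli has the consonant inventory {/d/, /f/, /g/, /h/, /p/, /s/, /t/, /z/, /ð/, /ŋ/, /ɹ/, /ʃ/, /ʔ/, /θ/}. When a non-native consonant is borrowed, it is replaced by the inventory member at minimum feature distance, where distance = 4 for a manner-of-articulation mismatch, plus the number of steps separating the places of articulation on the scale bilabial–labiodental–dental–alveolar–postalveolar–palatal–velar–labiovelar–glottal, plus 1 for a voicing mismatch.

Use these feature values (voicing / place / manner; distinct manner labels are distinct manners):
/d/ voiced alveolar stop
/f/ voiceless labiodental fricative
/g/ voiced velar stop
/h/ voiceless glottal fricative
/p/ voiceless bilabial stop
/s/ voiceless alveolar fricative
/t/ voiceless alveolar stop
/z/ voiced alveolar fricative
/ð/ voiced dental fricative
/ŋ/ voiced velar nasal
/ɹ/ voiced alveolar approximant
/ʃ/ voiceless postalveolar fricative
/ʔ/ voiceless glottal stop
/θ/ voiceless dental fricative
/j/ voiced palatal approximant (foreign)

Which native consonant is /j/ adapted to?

ɹ

/ɹ/ is closest: same manner (approximant), place distance 2 (palatal→alveolar), same voicing; total 2. Next closest is /g/ at distance 5.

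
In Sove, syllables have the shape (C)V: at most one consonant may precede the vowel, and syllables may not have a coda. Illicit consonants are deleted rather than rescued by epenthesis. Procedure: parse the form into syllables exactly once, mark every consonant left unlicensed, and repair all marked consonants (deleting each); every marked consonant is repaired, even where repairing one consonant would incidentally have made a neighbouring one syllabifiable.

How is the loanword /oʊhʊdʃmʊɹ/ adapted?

Syllabifying with onset maximization leaves /d/, /ʃ/, /ɹ/ stranded (no codas are permitted; onsets are limited to one consonant).
Deletion applies to /d/, /ʃ/, /ɹ/.

oʊhʊmʊ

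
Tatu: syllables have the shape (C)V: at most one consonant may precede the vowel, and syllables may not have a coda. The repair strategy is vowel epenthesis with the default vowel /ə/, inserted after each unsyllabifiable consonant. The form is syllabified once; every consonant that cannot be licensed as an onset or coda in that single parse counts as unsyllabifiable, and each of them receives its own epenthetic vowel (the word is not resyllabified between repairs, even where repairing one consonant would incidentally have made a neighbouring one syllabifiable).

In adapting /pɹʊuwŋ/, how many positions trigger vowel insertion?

3

The unsyllabifiable consonants are /p/, /w/, /ŋ/; each receives one epenthetic vowel.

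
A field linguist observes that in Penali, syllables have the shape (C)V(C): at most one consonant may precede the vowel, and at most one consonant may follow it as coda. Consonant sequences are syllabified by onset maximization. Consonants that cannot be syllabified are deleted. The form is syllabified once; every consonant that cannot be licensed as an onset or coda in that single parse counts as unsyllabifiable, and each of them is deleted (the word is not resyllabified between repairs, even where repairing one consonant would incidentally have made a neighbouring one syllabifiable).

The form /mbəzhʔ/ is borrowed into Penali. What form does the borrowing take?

bəz

The consonants /m/, /h/, /ʔ/ cannot be parsed into a legal (C)V(C) syllable (at most one coda consonant is licensed; onsets are limited to one consonant).
Deletion applies to /m/, /h/, /ʔ/.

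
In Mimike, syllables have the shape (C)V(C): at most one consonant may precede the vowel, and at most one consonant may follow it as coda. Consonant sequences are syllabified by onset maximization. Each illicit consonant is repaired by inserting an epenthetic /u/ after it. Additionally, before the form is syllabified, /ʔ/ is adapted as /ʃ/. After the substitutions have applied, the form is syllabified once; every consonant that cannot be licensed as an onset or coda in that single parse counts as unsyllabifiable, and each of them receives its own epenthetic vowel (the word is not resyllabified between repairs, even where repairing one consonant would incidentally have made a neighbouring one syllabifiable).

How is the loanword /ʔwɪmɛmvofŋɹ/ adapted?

Substitution: /ʔ/ → /ʃ/, giving /ʃwɪmɛmvofŋɹ/.
Syllabifying with onset maximization leaves /ʃ/, /ŋ/, /ɹ/ stranded (at most one coda consonant is licensed; onsets are limited to one consonant).
Epenthesis after each stranded consonant: /ʃ/ → /ʃu/, /ŋ/ → /ŋu/, /ɹ/ → /ɹu/.

ʃuwɪmɛmvofŋuɹu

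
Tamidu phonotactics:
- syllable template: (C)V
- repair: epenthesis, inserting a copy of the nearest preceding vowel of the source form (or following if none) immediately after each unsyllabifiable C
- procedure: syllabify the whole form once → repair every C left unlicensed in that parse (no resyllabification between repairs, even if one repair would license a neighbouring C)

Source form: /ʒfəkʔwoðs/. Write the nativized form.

The consonants /ʒ/, /k/, /ʔ/, /ð/, /s/ cannot be parsed into a legal (C)V syllable (no codas are permitted; onsets are limited to one consonant).
Epenthesis after each stranded consonant: /ʒ/ → /ʒə/, /k/ → /kə/, /ʔ/ → /ʔə/, /ð/ → /ðo/, /s/ → /so/.

ʒəfəkəʔəwoðoso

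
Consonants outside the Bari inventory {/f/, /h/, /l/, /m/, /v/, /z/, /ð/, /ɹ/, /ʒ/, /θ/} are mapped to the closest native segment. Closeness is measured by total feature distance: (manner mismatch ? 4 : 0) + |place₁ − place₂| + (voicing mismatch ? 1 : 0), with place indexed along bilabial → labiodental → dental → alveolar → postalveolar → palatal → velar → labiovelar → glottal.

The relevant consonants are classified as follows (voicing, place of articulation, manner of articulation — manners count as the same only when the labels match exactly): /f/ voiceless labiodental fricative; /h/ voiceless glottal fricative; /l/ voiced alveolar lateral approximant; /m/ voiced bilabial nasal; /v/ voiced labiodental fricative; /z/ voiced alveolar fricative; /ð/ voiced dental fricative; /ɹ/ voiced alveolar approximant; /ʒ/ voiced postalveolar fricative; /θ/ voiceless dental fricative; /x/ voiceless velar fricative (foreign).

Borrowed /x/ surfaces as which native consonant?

h

/h/ is closest: same manner (fricative), place distance 2 (velar→glottal), same voicing; total 2. Next closest is /ʒ/ at distance 3.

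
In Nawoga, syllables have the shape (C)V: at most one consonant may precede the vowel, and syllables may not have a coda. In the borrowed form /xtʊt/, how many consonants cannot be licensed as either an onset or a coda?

Under (C)V, the unsyllabifiable consonants are /x/, /t/ (no codas are permitted; onsets are limited to one consonant).

2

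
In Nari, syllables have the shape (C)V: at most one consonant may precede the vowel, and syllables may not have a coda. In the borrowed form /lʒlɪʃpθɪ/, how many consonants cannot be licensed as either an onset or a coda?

4

Syllabifying with onset maximization leaves /l/, /ʒ/, /ʃ/, /p/ stranded (no codas are permitted; onsets are limited to one consonant).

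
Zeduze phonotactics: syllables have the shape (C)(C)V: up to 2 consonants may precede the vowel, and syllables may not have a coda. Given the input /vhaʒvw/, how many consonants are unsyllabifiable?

3

Syllabifying with onset maximization leaves /ʒ/, /v/, /w/ stranded (no codas are permitted; onsets may contain at most 2 consonants).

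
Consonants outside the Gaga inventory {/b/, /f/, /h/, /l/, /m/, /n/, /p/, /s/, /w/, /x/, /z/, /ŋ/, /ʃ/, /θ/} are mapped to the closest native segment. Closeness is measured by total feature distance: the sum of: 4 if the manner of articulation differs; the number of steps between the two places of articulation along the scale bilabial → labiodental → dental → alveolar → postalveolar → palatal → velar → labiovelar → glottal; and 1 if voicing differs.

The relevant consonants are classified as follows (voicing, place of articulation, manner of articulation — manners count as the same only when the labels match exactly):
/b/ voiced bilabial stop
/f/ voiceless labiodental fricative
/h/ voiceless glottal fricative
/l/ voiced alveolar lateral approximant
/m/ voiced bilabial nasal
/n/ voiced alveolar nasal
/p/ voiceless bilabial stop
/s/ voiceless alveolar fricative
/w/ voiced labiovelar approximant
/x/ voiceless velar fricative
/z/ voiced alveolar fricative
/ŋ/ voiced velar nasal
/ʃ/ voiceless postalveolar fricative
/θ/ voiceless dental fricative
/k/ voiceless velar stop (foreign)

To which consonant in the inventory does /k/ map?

x

/x/ is closest: manner differs (stop→fricative, +4), place distance 0 (velar→velar), same voicing; total 4. Next closest is /ŋ/ at distance 5.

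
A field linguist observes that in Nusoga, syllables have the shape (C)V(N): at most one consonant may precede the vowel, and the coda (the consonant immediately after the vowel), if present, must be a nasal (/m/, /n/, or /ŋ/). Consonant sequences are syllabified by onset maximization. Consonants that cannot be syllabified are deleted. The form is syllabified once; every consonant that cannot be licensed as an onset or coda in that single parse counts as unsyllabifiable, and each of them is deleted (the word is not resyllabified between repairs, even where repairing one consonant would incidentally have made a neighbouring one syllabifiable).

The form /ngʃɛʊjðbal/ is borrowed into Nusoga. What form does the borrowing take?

ʃɛʊba

Under (C)V(N), the unsyllabifiable consonants are /n/, /g/, /j/, /ð/, /l/ (only a nasal (/m/, /n/, or /ŋ/) is licensed in coda position; onsets are limited to one consonant).
Each unlicensed consonant is deleted: /n/, /g/, /j/, /ð/, /l/.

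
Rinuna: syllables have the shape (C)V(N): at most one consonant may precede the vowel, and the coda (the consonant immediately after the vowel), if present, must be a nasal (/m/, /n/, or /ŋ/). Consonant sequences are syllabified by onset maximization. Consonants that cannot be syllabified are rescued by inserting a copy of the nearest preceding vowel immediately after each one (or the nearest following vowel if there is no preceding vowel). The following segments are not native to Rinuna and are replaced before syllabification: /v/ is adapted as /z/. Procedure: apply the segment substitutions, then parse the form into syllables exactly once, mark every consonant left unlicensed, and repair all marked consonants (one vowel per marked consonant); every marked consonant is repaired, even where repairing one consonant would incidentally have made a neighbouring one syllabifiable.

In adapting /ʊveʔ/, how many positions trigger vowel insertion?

After substitution the input is /ʊzeʔ/.
The unsyllabifiable consonants are /ʔ/; each receives one epenthetic vowel.

1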